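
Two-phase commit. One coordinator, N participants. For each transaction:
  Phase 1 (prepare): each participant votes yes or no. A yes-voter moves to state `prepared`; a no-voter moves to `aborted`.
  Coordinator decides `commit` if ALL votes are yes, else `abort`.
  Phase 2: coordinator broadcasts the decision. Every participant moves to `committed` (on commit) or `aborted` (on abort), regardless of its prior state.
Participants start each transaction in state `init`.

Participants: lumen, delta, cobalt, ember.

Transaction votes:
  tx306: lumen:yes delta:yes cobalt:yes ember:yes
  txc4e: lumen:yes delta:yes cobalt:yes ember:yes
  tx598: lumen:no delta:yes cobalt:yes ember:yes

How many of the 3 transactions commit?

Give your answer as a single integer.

Answer: 2

Derivation:
tx306: all yes -> commit (commits=1)
txc4e: all yes -> commit (commits=2)
tx598: no from lumen -> abort (commits=2)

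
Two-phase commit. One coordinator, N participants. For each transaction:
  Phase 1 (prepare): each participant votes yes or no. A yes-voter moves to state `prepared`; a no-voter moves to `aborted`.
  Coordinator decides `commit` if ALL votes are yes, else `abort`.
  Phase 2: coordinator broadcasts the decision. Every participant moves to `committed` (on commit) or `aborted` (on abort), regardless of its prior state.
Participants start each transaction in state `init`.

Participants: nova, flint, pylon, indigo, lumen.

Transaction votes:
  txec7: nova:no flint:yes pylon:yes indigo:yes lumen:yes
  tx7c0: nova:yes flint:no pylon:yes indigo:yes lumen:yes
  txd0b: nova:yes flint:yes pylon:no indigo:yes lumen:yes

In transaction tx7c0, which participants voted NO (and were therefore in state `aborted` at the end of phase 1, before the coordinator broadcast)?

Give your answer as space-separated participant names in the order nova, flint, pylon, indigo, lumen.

Answer: flint

Derivation:
Txn tx7c0 phase 1: nova yes -> prepared; flint no -> aborted; pylon yes -> prepared; indigo yes -> prepared; lumen yes -> prepared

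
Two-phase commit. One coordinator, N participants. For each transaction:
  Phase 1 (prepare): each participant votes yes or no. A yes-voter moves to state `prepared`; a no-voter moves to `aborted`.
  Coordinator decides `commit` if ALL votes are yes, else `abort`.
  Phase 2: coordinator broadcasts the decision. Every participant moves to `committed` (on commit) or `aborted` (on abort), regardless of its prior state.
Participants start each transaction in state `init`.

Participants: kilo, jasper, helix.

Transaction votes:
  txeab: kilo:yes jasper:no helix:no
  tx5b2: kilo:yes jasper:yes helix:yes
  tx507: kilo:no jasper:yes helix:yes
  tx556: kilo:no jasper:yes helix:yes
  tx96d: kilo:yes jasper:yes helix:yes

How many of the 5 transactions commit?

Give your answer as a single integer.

Answer: 2

Derivation:
txeab: no from jasper, helix -> abort (commits=0)
tx5b2: all yes -> commit (commits=1)
tx507: no from kilo -> abort (commits=1)
tx556: no from kilo -> abort (commits=1)
tx96d: all yes -> commit (commits=2)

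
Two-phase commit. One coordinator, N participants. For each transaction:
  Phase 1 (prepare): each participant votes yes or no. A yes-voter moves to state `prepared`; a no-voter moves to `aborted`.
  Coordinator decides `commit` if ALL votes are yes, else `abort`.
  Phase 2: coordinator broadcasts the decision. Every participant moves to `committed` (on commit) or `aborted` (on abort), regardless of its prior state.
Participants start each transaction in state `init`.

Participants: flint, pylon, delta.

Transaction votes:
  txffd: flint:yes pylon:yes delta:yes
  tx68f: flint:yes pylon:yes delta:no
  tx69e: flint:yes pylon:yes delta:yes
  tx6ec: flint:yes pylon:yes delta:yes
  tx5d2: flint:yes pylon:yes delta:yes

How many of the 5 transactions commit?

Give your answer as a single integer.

txffd: all yes -> commit (commits=1)
tx68f: no from delta -> abort (commits=1)
tx69e: all yes -> commit (commits=2)
tx6ec: all yes -> commit (commits=3)
tx5d2: all yes -> commit (commits=4)

Answer: 4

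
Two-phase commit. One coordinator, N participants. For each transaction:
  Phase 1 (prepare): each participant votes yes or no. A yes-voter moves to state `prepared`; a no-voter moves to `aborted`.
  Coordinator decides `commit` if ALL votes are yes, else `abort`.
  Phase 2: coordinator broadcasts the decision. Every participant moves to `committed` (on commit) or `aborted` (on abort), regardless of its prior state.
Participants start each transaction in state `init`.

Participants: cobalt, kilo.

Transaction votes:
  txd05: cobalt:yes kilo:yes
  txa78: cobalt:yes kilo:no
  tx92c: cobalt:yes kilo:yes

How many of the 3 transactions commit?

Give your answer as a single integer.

txd05: all yes -> commit (commits=1)
txa78: no from kilo -> abort (commits=1)
tx92c: all yes -> commit (commits=2)

Answer: 2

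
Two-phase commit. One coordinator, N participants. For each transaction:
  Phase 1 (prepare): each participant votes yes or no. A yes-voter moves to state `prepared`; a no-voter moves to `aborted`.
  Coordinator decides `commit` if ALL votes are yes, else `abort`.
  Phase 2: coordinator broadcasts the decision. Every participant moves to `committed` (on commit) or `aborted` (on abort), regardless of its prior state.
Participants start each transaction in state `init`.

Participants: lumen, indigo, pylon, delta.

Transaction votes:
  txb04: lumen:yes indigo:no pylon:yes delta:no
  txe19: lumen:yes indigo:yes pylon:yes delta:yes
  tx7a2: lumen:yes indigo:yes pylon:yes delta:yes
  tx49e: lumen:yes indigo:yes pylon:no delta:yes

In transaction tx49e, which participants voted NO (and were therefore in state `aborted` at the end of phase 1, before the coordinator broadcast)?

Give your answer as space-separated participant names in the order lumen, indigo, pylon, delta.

Answer: pylon

Derivation:
Txn tx49e phase 1: lumen yes -> prepared; indigo yes -> prepared; pylon no -> aborted; delta yes -> prepared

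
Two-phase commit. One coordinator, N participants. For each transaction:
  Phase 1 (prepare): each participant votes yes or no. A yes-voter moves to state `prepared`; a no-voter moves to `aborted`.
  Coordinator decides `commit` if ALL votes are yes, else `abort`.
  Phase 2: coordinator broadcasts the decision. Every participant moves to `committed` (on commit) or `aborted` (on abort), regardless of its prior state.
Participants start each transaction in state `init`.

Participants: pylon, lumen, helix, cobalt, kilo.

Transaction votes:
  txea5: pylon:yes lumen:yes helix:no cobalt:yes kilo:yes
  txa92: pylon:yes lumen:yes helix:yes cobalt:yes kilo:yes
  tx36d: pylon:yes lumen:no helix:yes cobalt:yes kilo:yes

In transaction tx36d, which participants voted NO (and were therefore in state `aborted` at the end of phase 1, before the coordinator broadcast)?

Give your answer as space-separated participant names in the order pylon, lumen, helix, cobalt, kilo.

Txn tx36d phase 1: pylon yes -> prepared; lumen no -> aborted; helix yes -> prepared; cobalt yes -> prepared; kilo yes -> prepared

Answer: lumen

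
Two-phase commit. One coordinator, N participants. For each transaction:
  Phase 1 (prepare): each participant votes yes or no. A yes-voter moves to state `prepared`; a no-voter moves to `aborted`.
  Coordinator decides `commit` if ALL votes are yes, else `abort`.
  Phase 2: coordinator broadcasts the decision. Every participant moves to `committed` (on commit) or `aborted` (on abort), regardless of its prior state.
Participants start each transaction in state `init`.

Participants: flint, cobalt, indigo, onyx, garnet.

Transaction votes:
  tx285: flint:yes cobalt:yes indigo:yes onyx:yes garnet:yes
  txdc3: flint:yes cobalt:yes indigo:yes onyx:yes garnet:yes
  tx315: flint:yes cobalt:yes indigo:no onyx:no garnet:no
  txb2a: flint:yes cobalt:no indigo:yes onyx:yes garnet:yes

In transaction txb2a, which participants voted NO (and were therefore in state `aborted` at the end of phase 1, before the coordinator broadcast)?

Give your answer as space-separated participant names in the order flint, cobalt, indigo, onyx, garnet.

Txn txb2a phase 1: flint yes -> prepared; cobalt no -> aborted; indigo yes -> prepared; onyx yes -> prepared; garnet yes -> prepared

Answer: cobalt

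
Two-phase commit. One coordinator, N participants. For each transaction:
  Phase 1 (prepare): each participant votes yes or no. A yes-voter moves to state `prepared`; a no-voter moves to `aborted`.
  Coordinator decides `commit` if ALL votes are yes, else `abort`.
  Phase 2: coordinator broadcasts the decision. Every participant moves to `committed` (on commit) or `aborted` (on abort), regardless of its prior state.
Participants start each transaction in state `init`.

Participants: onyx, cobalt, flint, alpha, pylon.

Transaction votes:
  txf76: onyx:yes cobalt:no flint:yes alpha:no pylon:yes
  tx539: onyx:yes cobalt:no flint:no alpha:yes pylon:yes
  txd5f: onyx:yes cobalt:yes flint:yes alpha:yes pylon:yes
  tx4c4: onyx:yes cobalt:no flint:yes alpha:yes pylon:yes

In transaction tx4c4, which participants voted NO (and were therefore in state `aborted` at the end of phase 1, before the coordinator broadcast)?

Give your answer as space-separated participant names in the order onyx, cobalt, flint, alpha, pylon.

Answer: cobalt

Derivation:
Txn tx4c4 phase 1: onyx yes -> prepared; cobalt no -> aborted; flint yes -> prepared; alpha yes -> prepared; pylon yes -> prepared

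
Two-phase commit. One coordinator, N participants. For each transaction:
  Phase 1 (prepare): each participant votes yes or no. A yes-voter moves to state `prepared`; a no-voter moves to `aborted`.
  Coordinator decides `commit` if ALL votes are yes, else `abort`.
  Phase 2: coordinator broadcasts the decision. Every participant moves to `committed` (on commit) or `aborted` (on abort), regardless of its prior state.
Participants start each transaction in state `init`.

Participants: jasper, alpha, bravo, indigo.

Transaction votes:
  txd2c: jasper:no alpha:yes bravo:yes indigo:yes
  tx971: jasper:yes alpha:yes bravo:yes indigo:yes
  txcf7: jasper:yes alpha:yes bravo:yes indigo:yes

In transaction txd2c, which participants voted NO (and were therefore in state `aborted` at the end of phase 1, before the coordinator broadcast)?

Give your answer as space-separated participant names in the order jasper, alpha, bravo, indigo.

Txn txd2c phase 1: jasper no -> aborted; alpha yes -> prepared; bravo yes -> prepared; indigo yes -> prepared

Answer: jasper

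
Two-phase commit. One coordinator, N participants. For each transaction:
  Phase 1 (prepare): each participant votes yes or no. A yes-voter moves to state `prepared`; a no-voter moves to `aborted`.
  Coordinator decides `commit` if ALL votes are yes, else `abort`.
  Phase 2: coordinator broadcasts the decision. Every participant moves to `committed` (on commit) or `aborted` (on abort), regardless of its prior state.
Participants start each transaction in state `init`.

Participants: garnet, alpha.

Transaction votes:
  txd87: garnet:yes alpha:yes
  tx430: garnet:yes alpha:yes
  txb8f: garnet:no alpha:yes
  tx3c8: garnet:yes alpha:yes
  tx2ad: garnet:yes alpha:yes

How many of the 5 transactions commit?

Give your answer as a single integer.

txd87: all yes -> commit (commits=1)
tx430: all yes -> commit (commits=2)
txb8f: no from garnet -> abort (commits=2)
tx3c8: all yes -> commit (commits=3)
tx2ad: all yes -> commit (commits=4)

Answer: 4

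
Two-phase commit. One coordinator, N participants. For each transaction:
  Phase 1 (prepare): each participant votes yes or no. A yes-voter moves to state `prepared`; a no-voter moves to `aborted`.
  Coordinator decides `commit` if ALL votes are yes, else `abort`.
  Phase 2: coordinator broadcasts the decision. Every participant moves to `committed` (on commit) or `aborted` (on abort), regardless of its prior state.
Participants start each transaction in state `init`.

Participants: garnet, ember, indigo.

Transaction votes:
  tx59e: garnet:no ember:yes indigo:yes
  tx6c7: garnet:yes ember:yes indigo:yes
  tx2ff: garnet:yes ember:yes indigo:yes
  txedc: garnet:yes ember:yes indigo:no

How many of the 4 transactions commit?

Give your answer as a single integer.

tx59e: no from garnet -> abort (commits=0)
tx6c7: all yes -> commit (commits=1)
tx2ff: all yes -> commit (commits=2)
txedc: no from indigo -> abort (commits=2)

Answer: 2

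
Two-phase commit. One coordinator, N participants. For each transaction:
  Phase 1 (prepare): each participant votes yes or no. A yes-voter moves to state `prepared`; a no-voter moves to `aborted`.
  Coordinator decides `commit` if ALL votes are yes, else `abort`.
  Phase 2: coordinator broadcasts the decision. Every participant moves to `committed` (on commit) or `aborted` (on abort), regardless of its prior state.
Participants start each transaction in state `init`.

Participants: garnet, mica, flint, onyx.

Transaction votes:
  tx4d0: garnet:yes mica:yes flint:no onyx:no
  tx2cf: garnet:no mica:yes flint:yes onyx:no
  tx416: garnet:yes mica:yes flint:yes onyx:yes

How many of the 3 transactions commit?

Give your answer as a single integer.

tx4d0: no from flint, onyx -> abort (commits=0)
tx2cf: no from garnet, onyx -> abort (commits=0)
tx416: all yes -> commit (commits=1)

Answer: 1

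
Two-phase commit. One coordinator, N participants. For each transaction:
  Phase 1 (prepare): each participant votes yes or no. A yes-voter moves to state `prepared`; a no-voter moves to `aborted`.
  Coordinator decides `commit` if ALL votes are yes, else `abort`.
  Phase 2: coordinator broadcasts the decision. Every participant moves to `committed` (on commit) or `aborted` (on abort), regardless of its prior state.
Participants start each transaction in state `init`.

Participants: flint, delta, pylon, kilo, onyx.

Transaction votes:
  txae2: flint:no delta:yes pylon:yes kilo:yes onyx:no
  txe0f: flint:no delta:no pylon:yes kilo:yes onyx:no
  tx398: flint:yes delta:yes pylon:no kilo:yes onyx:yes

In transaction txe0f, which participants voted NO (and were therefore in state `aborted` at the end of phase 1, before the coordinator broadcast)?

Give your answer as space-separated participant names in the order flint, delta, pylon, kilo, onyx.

Answer: flint delta onyx

Derivation:
Txn txe0f phase 1: flint no -> aborted; delta no -> aborted; pylon yes -> prepared; kilo yes -> prepared; onyx no -> aborted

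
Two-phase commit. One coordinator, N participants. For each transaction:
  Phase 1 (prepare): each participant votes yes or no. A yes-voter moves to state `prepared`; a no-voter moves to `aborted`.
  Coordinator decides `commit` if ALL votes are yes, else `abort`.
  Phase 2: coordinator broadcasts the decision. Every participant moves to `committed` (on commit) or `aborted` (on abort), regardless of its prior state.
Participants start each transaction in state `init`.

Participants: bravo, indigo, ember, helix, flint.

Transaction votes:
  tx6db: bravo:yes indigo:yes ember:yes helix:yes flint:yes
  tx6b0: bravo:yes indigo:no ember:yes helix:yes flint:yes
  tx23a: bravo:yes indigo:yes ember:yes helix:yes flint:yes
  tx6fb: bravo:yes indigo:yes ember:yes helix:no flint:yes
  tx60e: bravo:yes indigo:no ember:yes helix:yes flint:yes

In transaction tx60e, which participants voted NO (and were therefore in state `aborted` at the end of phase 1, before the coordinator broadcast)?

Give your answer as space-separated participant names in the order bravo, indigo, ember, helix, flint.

Txn tx60e phase 1: bravo yes -> prepared; indigo no -> aborted; ember yes -> prepared; helix yes -> prepared; flint yes -> prepared

Answer: indigo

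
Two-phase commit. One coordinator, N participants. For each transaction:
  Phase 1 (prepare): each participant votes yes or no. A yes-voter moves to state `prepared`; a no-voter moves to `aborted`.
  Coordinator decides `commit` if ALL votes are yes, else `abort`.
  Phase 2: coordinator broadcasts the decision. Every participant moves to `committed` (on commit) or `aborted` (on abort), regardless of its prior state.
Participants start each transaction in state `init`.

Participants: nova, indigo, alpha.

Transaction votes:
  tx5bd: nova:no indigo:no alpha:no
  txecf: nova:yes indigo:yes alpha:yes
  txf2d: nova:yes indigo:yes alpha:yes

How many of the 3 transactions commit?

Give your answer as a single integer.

tx5bd: no from nova, indigo, alpha -> abort (commits=0)
txecf: all yes -> commit (commits=1)
txf2d: all yes -> commit (commits=2)

Answer: 2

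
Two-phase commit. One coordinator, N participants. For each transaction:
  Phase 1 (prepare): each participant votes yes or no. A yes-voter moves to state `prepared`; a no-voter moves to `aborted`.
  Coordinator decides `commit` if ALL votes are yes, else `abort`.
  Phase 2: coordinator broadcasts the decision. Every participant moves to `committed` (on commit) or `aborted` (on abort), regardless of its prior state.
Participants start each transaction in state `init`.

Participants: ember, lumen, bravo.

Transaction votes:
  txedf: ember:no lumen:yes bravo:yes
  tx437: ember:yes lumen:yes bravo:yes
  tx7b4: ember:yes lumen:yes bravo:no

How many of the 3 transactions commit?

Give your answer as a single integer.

txedf: no from ember -> abort (commits=0)
tx437: all yes -> commit (commits=1)
tx7b4: no from bravo -> abort (commits=1)

Answer: 1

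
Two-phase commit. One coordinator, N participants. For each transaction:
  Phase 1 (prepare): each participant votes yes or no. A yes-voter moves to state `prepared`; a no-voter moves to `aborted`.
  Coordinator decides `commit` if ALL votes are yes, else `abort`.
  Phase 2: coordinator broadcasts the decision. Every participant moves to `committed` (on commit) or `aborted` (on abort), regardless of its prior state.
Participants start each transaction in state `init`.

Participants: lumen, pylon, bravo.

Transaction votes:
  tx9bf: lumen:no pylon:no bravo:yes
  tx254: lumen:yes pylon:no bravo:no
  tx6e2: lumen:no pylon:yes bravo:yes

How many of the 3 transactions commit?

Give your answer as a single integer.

tx9bf: no from lumen, pylon -> abort (commits=0)
tx254: no from pylon, bravo -> abort (commits=0)
tx6e2: no from lumen -> abort (commits=0)

Answer: 0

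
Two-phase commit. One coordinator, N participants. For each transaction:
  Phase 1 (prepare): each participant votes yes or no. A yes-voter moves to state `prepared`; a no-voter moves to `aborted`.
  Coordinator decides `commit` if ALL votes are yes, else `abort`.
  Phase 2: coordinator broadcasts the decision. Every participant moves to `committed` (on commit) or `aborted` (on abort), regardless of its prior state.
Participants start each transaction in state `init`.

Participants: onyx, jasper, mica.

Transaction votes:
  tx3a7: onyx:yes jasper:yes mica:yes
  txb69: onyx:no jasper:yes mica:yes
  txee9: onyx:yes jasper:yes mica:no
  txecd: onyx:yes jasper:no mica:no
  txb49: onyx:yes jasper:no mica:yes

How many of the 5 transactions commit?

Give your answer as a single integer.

Answer: 1

Derivation:
tx3a7: all yes -> commit (commits=1)
txb69: no from onyx -> abort (commits=1)
txee9: no from mica -> abort (commits=1)
txecd: no from jasper, mica -> abort (commits=1)
txb49: no from jasper -> abort (commits=1)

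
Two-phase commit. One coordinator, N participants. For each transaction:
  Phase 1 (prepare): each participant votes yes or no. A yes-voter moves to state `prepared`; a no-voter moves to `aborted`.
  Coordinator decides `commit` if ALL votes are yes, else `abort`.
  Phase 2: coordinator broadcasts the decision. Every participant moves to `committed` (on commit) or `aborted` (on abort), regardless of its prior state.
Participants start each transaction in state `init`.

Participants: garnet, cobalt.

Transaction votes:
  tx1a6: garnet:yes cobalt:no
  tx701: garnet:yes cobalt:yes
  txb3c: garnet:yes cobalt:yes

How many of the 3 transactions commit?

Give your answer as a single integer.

tx1a6: no from cobalt -> abort (commits=0)
tx701: all yes -> commit (commits=1)
txb3c: all yes -> commit (commits=2)

Answer: 2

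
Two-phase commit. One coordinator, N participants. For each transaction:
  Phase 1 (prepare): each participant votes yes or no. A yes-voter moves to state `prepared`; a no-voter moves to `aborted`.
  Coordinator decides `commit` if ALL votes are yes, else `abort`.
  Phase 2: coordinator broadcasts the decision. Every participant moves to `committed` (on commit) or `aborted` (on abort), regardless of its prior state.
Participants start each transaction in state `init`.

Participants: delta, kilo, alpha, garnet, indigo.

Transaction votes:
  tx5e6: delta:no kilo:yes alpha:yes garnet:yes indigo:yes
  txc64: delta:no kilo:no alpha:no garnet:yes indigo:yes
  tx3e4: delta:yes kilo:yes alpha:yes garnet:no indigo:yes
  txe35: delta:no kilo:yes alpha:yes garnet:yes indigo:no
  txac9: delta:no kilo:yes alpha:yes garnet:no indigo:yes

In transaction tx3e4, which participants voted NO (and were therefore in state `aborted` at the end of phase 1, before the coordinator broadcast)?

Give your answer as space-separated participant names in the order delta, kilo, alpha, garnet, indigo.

Answer: garnet

Derivation:
Txn tx3e4 phase 1: delta yes -> prepared; kilo yes -> prepared; alpha yes -> prepared; garnet no -> aborted; indigo yes -> prepared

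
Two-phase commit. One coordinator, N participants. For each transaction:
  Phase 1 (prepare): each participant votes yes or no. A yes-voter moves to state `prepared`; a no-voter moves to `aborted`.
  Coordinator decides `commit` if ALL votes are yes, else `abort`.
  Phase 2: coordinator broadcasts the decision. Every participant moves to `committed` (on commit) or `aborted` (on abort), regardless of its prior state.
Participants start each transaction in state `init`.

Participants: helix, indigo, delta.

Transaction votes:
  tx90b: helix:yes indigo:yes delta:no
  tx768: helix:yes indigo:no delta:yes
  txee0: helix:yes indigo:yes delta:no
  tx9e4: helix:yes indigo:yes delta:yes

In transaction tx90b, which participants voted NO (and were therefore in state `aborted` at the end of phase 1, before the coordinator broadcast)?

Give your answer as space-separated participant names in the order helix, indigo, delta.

Txn tx90b phase 1: helix yes -> prepared; indigo yes -> prepared; delta no -> aborted

Answer: delta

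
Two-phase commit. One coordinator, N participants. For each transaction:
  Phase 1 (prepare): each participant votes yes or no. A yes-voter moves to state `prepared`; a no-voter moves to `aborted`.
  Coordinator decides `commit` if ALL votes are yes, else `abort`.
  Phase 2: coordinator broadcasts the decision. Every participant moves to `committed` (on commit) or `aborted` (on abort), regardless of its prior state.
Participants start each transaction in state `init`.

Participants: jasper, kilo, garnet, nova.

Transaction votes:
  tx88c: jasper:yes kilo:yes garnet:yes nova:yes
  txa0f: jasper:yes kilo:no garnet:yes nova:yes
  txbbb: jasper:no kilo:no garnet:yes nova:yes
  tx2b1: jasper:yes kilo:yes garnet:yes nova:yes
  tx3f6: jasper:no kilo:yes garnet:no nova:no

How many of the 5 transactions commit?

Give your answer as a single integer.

Answer: 2

Derivation:
tx88c: all yes -> commit (commits=1)
txa0f: no from kilo -> abort (commits=1)
txbbb: no from jasper, kilo -> abort (commits=1)
tx2b1: all yes -> commit (commits=2)
tx3f6: no from jasper, garnet, nova -> abort (commits=2)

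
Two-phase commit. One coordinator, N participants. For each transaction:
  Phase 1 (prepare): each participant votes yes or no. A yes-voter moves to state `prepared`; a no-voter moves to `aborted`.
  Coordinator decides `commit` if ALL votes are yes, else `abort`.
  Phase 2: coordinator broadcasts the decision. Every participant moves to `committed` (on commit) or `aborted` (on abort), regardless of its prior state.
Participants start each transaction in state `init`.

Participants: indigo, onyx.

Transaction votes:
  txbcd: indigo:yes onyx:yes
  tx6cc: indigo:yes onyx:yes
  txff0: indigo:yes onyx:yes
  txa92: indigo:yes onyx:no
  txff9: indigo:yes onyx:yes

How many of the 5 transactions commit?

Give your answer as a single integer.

Answer: 4

Derivation:
txbcd: all yes -> commit (commits=1)
tx6cc: all yes -> commit (commits=2)
txff0: all yes -> commit (commits=3)
txa92: no from onyx -> abort (commits=3)
txff9: all yes -> commit (commits=4)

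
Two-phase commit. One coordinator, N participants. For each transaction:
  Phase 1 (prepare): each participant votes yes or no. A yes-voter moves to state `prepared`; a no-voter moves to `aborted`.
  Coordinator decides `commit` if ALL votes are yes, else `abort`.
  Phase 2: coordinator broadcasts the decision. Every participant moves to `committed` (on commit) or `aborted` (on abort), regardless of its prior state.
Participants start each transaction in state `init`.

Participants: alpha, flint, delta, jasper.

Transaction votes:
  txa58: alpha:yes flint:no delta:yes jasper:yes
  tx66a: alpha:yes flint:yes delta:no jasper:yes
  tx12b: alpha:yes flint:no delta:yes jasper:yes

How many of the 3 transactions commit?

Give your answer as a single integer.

txa58: no from flint -> abort (commits=0)
tx66a: no from delta -> abort (commits=0)
tx12b: no from flint -> abort (commits=0)

Answer: 0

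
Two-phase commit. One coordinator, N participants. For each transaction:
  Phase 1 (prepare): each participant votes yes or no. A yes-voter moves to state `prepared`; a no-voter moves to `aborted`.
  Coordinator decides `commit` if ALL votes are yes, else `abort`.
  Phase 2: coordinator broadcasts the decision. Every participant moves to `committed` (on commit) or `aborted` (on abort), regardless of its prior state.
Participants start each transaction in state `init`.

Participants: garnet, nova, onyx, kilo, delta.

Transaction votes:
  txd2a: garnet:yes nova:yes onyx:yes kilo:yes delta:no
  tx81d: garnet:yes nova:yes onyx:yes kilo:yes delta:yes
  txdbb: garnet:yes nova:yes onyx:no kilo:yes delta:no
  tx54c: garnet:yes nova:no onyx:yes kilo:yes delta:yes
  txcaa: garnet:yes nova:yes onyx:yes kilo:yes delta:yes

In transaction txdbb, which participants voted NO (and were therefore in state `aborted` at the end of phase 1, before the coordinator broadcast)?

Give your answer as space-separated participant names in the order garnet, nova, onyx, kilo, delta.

Answer: onyx delta

Derivation:
Txn txdbb phase 1: garnet yes -> prepared; nova yes -> prepared; onyx no -> aborted; kilo yes -> prepared; delta no -> aborted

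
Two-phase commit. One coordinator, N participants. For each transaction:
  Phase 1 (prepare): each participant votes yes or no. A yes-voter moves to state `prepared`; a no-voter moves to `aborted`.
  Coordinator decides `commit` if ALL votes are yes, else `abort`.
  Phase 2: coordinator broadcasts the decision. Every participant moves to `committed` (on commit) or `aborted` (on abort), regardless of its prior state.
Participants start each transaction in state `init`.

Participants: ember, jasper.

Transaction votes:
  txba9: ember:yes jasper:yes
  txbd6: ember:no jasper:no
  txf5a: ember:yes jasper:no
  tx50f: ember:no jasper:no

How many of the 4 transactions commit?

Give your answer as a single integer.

Answer: 1

Derivation:
txba9: all yes -> commit (commits=1)
txbd6: no from ember, jasper -> abort (commits=1)
txf5a: no from jasper -> abort (commits=1)
tx50f: no from ember, jasper -> abort (commits=1)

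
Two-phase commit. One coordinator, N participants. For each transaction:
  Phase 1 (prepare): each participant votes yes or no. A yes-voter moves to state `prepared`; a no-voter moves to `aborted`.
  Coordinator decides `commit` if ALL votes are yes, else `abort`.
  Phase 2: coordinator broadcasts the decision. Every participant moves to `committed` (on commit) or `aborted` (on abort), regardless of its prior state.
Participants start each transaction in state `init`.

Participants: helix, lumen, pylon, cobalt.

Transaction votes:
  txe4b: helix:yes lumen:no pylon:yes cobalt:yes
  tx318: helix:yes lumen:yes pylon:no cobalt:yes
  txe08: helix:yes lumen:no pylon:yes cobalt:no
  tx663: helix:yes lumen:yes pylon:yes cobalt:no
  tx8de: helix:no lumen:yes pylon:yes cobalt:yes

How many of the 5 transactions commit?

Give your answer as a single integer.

txe4b: no from lumen -> abort (commits=0)
tx318: no from pylon -> abort (commits=0)
txe08: no from lumen, cobalt -> abort (commits=0)
tx663: no from cobalt -> abort (commits=0)
tx8de: no from helix -> abort (commits=0)

Answer: 0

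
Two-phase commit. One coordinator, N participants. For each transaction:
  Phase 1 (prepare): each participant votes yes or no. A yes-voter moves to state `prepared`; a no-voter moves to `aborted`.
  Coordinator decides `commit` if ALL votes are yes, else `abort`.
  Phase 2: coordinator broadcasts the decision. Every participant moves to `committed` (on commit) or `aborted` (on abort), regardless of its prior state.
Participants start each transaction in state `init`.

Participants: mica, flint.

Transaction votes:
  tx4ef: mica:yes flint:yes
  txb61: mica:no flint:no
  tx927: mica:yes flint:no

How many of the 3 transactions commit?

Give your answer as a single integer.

Answer: 1

Derivation:
tx4ef: all yes -> commit (commits=1)
txb61: no from mica, flint -> abort (commits=1)
tx927: no from flint -> abort (commits=1)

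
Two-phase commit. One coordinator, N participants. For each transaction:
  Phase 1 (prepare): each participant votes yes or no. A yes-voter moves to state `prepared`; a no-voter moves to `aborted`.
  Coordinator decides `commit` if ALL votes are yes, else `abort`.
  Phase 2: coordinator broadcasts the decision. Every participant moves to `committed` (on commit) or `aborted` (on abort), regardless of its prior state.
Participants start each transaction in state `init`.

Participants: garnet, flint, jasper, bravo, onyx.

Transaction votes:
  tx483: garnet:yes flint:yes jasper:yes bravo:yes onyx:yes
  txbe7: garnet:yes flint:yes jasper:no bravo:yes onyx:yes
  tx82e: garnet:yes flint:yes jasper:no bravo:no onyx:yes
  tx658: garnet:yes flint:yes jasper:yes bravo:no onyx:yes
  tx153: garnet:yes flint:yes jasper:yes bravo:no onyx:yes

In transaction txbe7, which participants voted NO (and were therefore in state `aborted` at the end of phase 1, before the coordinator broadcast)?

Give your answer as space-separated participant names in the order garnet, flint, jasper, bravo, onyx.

Txn txbe7 phase 1: garnet yes -> prepared; flint yes -> prepared; jasper no -> aborted; bravo yes -> prepared; onyx yes -> prepared

Answer: jasper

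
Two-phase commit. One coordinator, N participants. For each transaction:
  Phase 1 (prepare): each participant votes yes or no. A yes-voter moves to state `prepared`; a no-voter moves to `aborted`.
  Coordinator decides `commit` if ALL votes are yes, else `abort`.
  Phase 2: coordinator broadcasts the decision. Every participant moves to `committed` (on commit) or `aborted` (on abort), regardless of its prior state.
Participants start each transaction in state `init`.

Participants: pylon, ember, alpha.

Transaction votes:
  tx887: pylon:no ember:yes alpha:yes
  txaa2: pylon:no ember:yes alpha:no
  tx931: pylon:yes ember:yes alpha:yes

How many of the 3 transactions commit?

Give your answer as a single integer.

Answer: 1

Derivation:
tx887: no from pylon -> abort (commits=0)
txaa2: no from pylon, alpha -> abort (commits=0)
tx931: all yes -> commit (commits=1)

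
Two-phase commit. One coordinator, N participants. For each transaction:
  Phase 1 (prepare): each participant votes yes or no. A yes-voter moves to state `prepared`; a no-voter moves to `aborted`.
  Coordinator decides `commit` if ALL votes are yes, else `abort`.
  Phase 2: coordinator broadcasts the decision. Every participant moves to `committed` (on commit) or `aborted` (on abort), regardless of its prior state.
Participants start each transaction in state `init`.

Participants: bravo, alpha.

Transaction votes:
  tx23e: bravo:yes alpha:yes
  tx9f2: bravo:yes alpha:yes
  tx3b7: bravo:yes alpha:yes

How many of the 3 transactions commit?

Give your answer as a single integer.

tx23e: all yes -> commit (commits=1)
tx9f2: all yes -> commit (commits=2)
tx3b7: all yes -> commit (commits=3)

Answer: 3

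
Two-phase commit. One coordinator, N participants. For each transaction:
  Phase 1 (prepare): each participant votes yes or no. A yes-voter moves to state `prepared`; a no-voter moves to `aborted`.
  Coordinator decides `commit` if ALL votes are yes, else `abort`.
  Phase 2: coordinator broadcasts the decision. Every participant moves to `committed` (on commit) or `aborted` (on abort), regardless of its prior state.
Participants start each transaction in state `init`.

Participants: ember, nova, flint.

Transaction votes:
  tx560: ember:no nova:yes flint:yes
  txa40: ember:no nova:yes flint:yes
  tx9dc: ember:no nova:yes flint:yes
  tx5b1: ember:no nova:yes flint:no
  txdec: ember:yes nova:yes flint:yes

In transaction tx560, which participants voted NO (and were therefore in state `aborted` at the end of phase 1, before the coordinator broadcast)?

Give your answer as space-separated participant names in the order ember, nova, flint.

Answer: ember

Derivation:
Txn tx560 phase 1: ember no -> aborted; nova yes -> prepared; flint yes -> prepared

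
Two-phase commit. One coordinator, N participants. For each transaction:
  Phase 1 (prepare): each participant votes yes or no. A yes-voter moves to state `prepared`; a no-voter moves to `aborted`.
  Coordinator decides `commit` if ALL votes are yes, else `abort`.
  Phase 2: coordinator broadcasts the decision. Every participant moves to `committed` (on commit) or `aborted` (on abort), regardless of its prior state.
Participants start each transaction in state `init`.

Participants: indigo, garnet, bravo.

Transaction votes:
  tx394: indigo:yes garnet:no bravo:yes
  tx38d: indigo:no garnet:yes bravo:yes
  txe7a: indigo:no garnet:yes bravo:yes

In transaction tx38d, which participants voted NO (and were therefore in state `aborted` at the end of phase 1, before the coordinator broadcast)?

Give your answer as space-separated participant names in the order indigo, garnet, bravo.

Txn tx38d phase 1: indigo no -> aborted; garnet yes -> prepared; bravo yes -> prepared

Answer: indigo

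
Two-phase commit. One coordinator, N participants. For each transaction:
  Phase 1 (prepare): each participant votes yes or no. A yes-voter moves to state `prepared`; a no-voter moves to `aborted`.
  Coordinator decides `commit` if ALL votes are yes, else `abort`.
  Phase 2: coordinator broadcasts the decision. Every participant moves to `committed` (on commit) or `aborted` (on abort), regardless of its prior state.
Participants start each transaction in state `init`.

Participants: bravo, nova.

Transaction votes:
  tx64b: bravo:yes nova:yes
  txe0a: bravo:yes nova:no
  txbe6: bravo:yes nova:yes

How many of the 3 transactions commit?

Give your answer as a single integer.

Answer: 2

Derivation:
tx64b: all yes -> commit (commits=1)
txe0a: no from nova -> abort (commits=1)
txbe6: all yes -> commit (commits=2)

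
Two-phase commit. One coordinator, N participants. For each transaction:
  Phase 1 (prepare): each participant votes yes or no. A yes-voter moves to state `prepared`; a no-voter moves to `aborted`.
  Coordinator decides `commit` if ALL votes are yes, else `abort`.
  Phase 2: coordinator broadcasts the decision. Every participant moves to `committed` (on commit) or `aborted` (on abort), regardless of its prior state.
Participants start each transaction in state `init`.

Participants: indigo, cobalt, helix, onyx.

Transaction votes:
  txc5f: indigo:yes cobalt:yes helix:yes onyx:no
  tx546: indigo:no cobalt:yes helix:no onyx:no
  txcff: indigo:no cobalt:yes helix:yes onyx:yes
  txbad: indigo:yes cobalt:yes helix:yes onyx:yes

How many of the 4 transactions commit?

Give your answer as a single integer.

txc5f: no from onyx -> abort (commits=0)
tx546: no from indigo, helix, onyx -> abort (commits=0)
txcff: no from indigo -> abort (commits=0)
txbad: all yes -> commit (commits=1)

Answer: 1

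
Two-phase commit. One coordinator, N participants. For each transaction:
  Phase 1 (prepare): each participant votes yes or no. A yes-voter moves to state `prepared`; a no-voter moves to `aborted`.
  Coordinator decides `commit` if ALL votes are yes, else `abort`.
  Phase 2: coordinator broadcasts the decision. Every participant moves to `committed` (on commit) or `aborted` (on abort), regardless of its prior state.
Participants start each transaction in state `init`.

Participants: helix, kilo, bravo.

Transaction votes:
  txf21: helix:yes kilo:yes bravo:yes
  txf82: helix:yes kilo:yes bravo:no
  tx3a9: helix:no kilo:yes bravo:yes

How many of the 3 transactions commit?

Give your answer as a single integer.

Answer: 1

Derivation:
txf21: all yes -> commit (commits=1)
txf82: no from bravo -> abort (commits=1)
tx3a9: no from helix -> abort (commits=1)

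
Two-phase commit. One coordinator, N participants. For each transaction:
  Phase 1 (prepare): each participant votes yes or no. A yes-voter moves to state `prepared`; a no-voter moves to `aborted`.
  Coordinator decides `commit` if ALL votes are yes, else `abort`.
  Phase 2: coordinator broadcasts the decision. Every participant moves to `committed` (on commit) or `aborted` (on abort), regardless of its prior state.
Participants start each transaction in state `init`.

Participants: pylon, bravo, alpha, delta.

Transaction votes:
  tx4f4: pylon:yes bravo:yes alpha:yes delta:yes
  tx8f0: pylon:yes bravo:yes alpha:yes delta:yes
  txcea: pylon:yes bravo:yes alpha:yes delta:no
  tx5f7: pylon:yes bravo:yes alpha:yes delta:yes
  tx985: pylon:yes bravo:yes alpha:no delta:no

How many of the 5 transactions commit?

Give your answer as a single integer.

tx4f4: all yes -> commit (commits=1)
tx8f0: all yes -> commit (commits=2)
txcea: no from delta -> abort (commits=2)
tx5f7: all yes -> commit (commits=3)
tx985: no from alpha, delta -> abort (commits=3)

Answer: 3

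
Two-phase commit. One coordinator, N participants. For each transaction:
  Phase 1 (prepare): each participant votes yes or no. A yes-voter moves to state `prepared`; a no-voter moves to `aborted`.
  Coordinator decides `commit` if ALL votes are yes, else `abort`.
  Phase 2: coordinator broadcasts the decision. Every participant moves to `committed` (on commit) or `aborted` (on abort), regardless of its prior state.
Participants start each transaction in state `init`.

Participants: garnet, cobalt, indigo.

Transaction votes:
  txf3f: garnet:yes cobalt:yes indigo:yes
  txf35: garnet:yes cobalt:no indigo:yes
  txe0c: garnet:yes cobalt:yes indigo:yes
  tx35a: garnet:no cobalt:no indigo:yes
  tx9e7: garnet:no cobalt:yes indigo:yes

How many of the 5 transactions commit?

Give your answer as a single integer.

Answer: 2

Derivation:
txf3f: all yes -> commit (commits=1)
txf35: no from cobalt -> abort (commits=1)
txe0c: all yes -> commit (commits=2)
tx35a: no from garnet, cobalt -> abort (commits=2)
tx9e7: no from garnet -> abort (commits=2)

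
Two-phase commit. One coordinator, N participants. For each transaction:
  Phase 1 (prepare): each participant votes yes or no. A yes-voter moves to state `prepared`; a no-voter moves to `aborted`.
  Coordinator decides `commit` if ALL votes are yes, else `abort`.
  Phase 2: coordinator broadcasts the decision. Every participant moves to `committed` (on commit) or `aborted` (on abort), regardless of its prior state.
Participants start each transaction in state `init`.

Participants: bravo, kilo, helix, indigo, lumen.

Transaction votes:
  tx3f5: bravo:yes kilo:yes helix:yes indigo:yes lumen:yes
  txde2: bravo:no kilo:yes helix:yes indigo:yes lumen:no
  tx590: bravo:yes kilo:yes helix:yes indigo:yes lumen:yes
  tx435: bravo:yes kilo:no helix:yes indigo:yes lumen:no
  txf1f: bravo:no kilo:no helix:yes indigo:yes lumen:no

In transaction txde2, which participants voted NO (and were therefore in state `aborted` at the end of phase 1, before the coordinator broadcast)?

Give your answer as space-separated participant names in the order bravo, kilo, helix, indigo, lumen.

Txn txde2 phase 1: bravo no -> aborted; kilo yes -> prepared; helix yes -> prepared; indigo yes -> prepared; lumen no -> aborted

Answer: bravo lumen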